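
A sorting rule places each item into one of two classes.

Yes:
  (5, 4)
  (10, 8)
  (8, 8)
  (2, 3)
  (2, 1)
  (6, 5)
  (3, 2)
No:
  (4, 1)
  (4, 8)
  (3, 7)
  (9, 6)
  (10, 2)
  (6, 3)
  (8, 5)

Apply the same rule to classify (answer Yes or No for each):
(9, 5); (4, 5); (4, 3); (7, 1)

No, Yes, Yes, No

The common property of the 'Yes' items is: |first − second| ≤ 2. No 'No' item has it.
(9, 5) → |9−5| = 4 → No.
(4, 5) → |4−5| = 1 → Yes.
(4, 3) → |4−3| = 1 → Yes.
(7, 1) → |7−1| = 6 → No.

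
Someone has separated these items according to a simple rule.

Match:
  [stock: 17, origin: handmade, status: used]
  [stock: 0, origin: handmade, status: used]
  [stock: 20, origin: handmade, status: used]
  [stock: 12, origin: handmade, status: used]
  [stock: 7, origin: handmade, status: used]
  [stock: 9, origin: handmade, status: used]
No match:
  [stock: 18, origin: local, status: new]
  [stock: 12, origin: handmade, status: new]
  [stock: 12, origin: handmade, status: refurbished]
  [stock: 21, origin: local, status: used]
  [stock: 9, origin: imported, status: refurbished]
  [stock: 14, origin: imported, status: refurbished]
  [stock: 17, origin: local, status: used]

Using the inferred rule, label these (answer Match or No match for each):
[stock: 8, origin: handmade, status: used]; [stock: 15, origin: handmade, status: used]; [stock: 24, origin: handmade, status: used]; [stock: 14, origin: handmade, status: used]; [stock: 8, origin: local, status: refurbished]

Match, Match, Match, Match, No match

Every 'Match' example satisfies: origin is handmade AND status is used. None of the 'No match' examples do.
[stock: 8, origin: handmade, status: used]: Match (origin is handmade, status is used). [stock: 15, origin: handmade, status: used]: Match (origin is handmade, status is used). [stock: 24, origin: handmade, status: used]: Match (origin is handmade, status is used). [stock: 14, origin: handmade, status: used]: Match (origin is handmade, status is used). [stock: 8, origin: local, status: refurbished]: No match (origin is local, status is refurbished).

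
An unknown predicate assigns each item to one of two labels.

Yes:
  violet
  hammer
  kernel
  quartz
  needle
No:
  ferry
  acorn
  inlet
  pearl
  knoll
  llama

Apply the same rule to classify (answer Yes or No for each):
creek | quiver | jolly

No, Yes, No

All 'Yes' examples share one property — even length — and every 'No' example lacks it.
creek: No (length 5).
quiver: Yes (length 6).
jolly: No (length 5).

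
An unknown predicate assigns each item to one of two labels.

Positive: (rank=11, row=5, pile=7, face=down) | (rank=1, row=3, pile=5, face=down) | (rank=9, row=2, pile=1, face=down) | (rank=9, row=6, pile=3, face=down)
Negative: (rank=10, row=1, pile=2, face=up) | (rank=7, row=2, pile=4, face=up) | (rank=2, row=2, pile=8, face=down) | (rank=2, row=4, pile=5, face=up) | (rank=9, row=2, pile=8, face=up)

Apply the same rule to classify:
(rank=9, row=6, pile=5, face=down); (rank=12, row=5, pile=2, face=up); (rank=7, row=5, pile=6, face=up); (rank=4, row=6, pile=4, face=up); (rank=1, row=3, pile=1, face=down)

Positive, Negative, Negative, Negative, Positive

The rule appears to be: face is down AND pile ≤ 7.
(rank=9, row=6, pile=5, face=down): Positive (face is down, pile = 5).
(rank=12, row=5, pile=2, face=up): Negative (face is up, pile = 2).
(rank=7, row=5, pile=6, face=up): Negative (face is up, pile = 6).
(rank=4, row=6, pile=4, face=up): Negative (face is up, pile = 4).
(rank=1, row=3, pile=1, face=down): Positive (face is down, pile = 1).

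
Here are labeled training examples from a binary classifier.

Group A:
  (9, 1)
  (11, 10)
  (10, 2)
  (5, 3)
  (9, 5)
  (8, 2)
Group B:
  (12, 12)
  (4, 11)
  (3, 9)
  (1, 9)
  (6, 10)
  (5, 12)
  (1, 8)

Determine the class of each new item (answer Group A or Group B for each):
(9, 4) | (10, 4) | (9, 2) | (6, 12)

Group A, Group A, Group A, Group B

Comparing the two groups points to one rule — first > second.
(9, 4) → 9 > 4 → Group A.
(10, 4) → 10 > 4 → Group A.
(9, 2) → 9 > 2 → Group A.
(6, 12) → 6 < 12 → Group B.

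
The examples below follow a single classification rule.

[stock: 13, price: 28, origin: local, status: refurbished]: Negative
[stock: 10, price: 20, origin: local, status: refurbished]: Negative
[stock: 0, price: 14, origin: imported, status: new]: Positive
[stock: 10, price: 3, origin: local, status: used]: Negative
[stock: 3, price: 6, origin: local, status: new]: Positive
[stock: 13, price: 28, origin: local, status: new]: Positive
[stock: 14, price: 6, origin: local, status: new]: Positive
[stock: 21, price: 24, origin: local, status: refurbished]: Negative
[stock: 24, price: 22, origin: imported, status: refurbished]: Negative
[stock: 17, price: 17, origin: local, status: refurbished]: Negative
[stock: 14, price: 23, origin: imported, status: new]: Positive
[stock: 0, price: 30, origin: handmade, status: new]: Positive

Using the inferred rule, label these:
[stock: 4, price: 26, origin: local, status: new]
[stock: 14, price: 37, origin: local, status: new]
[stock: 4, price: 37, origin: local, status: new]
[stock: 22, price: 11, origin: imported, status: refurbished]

The classifier is using: status is new.

Positive, Positive, Positive, Negative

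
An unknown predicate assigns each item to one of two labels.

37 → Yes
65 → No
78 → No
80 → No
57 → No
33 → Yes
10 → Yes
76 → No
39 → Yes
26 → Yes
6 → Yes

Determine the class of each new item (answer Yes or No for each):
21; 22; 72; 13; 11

One predicate separates the groups cleanly: at most 39.
21 → 21 ≤ 39 → Yes. 22 → 22 ≤ 39 → Yes. 72 → 72 > 39 → No. 13 → 13 ≤ 39 → Yes. 11 → 11 ≤ 39 → Yes.

Yes, Yes, No, Yes, Yes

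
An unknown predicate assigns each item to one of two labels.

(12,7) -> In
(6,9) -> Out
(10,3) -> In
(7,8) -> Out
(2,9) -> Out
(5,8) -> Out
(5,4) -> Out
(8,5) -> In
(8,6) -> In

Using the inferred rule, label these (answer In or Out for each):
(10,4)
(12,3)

In, In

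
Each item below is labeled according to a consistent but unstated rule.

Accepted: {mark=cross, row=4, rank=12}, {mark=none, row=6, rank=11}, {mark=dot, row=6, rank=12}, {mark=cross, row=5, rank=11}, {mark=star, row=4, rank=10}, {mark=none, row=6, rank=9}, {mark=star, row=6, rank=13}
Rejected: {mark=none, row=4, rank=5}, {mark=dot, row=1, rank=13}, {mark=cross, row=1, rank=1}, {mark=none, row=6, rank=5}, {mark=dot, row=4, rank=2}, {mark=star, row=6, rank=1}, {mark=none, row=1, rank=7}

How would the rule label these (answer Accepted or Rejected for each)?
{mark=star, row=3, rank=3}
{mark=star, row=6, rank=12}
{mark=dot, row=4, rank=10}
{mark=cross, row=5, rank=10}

Rejected, Accepted, Accepted, Accepted

The simplest hypothesis consistent with all the labels is: row ≥ 4 AND rank ≥ 7.
{mark=star, row=3, rank=3}: row = 3, rank = 3, doesn't match → Rejected.
{mark=star, row=6, rank=12}: row = 6, rank = 12, fits → Accepted.
{mark=dot, row=4, rank=10}: row = 4, rank = 10, fits → Accepted.
{mark=cross, row=5, rank=10}: row = 5, rank = 10, fits → Accepted.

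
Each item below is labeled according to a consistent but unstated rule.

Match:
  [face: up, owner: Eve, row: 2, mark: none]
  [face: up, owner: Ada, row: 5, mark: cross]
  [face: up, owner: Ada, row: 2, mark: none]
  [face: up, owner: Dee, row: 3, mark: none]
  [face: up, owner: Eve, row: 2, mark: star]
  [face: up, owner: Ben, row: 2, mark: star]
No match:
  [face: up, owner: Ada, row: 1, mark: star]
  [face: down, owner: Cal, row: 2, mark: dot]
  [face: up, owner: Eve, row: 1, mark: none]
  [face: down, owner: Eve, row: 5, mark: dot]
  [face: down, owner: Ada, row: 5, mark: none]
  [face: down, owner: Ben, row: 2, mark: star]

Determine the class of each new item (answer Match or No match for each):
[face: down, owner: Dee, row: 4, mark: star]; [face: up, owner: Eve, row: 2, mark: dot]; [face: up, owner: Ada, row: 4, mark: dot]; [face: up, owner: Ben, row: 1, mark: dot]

The common property of the 'Match' items is: face is up AND row ≥ 2. No 'No match' item has it.

No match, Match, Match, No match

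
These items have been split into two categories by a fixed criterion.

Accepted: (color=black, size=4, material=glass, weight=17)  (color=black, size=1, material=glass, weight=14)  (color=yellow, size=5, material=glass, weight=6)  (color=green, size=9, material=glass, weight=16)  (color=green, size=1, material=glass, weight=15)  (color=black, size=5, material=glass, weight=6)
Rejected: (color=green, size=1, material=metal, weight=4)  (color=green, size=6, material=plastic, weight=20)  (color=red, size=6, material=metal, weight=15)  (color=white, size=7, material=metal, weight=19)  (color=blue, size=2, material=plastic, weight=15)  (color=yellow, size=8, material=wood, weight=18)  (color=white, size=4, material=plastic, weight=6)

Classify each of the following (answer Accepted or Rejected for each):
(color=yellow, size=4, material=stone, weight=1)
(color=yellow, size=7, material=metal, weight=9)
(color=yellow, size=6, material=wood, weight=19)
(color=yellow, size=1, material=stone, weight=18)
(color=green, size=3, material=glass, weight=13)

Rejected, Rejected, Rejected, Rejected, Accepted

The common property of the 'Accepted' items is: material is glass. No 'Rejected' item has it.
Rejected: (color=yellow, size=4, material=stone, weight=1), since material is stone. Rejected: (color=yellow, size=7, material=metal, weight=9), since material is metal. Rejected: (color=yellow, size=6, material=wood, weight=19), since material is wood. Rejected: (color=yellow, size=1, material=stone, weight=18), since material is stone. Accepted: (color=green, size=3, material=glass, weight=13), since material is glass.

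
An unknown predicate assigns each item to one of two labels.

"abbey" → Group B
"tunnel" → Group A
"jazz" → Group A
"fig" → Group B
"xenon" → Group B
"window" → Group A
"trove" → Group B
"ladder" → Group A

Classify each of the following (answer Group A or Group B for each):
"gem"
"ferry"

Rule: even length. This holds for each 'Group A' example and fails for each 'Group B' one.
"gem": length 3 — fails the rule, so Group B.
"ferry": length 5 — fails the rule, so Group B.

Group B, Group B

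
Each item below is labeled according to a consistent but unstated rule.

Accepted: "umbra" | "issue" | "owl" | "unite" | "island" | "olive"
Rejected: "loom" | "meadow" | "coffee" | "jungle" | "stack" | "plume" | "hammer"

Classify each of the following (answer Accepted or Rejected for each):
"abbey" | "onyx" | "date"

Accepted, Accepted, Rejected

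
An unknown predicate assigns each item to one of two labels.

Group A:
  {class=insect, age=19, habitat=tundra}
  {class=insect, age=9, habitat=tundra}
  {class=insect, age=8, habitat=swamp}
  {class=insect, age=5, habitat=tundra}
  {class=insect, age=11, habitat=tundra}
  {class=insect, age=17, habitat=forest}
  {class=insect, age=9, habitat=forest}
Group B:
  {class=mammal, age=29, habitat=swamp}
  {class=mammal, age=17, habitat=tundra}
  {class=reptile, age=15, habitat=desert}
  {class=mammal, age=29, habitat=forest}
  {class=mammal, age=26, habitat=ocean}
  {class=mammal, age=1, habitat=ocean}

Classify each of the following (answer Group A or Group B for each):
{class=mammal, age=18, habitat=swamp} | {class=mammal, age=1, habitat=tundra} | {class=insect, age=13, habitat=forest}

Group B, Group B, Group A

Every 'Group A' example satisfies: class is insect. None of the 'Group B' examples do.
{class=mammal, age=18, habitat=swamp}: Group B (class is mammal).
{class=mammal, age=1, habitat=tundra}: Group B (class is mammal).
{class=insect, age=13, habitat=forest}: Group A (class is insect).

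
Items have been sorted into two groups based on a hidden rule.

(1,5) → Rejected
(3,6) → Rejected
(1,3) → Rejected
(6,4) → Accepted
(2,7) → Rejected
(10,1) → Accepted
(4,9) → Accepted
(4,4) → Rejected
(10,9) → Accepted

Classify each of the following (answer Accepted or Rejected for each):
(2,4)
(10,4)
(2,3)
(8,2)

Rejected, Accepted, Rejected, Accepted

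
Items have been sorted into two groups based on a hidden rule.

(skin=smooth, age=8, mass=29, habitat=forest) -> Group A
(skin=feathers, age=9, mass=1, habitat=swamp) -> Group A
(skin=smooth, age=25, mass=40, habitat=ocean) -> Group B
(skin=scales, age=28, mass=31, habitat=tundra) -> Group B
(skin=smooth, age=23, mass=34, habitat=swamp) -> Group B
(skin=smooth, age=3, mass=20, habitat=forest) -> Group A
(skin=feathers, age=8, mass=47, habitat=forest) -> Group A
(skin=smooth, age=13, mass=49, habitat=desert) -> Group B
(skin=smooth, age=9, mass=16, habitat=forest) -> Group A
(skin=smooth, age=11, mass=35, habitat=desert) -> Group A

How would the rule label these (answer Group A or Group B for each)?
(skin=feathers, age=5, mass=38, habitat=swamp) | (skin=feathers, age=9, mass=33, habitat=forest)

Group A, Group A

The classifier is using: age ≤ 11.
Group A: (skin=feathers, age=5, mass=38, habitat=swamp), since age = 5.
Group A: (skin=feathers, age=9, mass=33, habitat=forest), since age = 9.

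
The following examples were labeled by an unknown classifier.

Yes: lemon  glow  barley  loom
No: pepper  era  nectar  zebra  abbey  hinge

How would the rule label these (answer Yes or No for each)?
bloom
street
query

Yes, No, No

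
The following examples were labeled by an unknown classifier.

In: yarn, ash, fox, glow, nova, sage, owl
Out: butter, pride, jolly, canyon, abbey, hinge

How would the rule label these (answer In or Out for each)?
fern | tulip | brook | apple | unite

All 'In' examples share one property — length ≤ 4 — and every 'Out' example lacks it.
fern: length 4 — fits, so In. tulip: length 5 — fails the rule, so Out. brook: length 5 — fails the rule, so Out. apple: length 5 — fails the rule, so Out. unite: length 5 — fails the rule, so Out.

In, Out, Out, Out, Out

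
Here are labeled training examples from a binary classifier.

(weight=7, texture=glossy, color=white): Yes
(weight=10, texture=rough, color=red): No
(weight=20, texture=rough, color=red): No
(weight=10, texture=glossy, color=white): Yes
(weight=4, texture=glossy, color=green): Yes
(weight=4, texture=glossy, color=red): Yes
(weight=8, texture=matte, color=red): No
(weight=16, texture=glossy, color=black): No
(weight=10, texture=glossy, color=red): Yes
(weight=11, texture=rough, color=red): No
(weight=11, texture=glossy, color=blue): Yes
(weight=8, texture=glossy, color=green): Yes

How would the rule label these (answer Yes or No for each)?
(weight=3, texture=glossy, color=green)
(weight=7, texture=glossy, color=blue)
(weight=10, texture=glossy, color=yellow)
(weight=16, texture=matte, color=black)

Every 'Yes' example satisfies: texture is glossy AND weight ≤ 11. None of the 'No' examples do.
(weight=3, texture=glossy, color=green): texture is glossy, weight = 3 — meets the rule, so Yes. (weight=7, texture=glossy, color=blue): texture is glossy, weight = 7 — meets the rule, so Yes. (weight=10, texture=glossy, color=yellow): texture is glossy, weight = 10 — meets the rule, so Yes. (weight=16, texture=matte, color=black): texture is matte, weight = 16 — fails the rule, so No.

Yes, Yes, Yes, No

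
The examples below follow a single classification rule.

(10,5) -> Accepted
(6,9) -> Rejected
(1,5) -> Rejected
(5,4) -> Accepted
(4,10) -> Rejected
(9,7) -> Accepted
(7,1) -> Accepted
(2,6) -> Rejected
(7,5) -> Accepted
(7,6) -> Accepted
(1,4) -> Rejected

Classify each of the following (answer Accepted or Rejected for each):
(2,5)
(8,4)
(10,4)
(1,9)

Rejected, Accepted, Accepted, Rejected

A rule that fits every label: first > second — true of each 'Accepted' example, false of each 'Rejected' one.
(2,5): 2 < 5 — doesn't match, so Rejected. (8,4): 8 > 4 — passes, so Accepted. (10,4): 10 > 4 — passes, so Accepted. (1,9): 1 < 9 — doesn't match, so Rejected.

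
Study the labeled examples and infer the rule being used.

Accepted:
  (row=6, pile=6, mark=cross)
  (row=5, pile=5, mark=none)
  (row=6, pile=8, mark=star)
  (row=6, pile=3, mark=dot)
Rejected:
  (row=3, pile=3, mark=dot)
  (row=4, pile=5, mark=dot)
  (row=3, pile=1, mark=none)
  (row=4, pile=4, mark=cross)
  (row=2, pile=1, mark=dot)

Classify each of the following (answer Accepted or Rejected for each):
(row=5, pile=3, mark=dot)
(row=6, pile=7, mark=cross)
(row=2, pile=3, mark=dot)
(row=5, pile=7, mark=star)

'Accepted' ⟺ row ≥ 5.

Accepted, Accepted, Rejected, Accepted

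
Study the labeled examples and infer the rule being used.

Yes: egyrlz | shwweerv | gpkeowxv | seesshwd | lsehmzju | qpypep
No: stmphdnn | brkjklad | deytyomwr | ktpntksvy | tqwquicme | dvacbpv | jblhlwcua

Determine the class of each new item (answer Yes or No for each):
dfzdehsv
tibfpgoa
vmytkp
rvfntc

The simplest hypothesis consistent with all the labels is: even length AND contains 'e'.
Yes: dfzdehsv, since length 8, has 'e'.
No: tibfpgoa, since length 8, no 'e'.
No: vmytkp, since length 6, no 'e'.
No: rvfntc, since length 6, no 'e'.

Yes, No, No, No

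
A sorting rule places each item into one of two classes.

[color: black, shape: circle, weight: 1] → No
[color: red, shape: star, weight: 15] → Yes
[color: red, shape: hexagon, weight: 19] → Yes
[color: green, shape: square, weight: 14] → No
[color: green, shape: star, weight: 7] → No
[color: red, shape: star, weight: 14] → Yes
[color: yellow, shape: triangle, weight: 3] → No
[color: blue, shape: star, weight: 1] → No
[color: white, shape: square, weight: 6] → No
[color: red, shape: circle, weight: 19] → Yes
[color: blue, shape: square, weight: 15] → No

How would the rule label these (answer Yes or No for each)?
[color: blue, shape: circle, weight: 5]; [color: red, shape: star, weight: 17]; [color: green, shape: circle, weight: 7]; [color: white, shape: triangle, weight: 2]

No, Yes, No, No

One predicate separates the groups cleanly: color is red.
[color: blue, shape: circle, weight: 5] — color is blue, hence No.
[color: red, shape: star, weight: 17] — color is red, hence Yes.
[color: green, shape: circle, weight: 7] — color is green, hence No.
[color: white, shape: triangle, weight: 2] — color is white, hence No.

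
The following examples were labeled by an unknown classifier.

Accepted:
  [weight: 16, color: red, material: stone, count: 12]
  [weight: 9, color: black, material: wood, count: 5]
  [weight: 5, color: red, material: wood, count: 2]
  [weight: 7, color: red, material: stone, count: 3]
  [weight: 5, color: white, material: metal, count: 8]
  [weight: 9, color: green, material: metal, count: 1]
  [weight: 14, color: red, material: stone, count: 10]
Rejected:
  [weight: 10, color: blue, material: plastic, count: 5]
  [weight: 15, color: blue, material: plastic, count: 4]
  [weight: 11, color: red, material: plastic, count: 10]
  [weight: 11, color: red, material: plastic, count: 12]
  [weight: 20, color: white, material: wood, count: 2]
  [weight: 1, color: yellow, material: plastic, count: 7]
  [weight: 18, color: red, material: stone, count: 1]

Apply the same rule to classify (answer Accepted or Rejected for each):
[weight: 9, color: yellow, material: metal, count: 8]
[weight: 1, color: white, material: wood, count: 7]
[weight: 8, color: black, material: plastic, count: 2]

A rule that fits every label: material is not plastic AND weight ≤ 16 — true of each 'Accepted' example, false of each 'Rejected' one.
[weight: 9, color: yellow, material: metal, count: 8] → material is metal, weight = 9 → Accepted.
[weight: 1, color: white, material: wood, count: 7] → material is wood, weight = 1 → Accepted.
[weight: 8, color: black, material: plastic, count: 2] → material is plastic, weight = 8 → Rejected.

Accepted, Accepted, Rejected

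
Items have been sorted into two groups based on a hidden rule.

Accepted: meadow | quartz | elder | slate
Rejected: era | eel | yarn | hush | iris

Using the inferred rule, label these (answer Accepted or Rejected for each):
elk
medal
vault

Rule: length ≥ 5. This holds for each 'Accepted' example and fails for each 'Rejected' one.
elk — length 3, hence Rejected.
medal — length 5, hence Accepted.
vault — length 5, hence Accepted.

Rejected, Accepted, Accepted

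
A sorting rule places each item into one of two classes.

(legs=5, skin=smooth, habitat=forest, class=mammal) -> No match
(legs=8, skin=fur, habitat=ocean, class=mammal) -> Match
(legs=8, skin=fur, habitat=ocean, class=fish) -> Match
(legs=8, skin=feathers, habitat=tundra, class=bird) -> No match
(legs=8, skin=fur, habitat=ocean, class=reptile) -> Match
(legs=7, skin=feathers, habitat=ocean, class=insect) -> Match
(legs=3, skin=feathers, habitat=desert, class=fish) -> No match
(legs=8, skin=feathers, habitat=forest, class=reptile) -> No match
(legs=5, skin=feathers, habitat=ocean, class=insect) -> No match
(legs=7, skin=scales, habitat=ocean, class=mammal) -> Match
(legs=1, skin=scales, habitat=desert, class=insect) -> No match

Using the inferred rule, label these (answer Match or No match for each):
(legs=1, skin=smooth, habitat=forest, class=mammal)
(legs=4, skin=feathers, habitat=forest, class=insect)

No match, No match

A rule that fits every label: habitat is ocean AND legs ≥ 7 — true of each 'Match' example, false of each 'No match' one.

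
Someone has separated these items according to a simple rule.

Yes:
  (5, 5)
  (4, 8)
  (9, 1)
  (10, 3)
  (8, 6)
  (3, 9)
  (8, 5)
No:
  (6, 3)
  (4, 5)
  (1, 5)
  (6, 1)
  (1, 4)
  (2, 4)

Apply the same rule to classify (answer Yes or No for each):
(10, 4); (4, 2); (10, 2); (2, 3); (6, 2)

The pattern is that an item is 'Yes' exactly when: sum ≥ 10.

Yes, No, Yes, No, No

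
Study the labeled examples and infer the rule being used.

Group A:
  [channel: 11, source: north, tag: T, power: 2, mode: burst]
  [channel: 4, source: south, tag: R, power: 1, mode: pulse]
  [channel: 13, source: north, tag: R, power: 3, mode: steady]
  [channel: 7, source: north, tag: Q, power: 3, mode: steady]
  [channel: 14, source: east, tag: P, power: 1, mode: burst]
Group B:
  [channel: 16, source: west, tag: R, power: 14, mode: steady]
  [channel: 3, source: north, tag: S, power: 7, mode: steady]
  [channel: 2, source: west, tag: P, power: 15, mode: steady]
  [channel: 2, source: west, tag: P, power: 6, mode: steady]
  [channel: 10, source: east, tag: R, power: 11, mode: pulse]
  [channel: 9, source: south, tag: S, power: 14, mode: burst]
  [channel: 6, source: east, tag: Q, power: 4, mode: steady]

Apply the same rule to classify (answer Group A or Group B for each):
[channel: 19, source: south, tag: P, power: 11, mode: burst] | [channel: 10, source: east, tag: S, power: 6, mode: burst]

Group B, Group B

The common property of the 'Group A' items is: power ≤ 3. No 'Group B' item has it.
[channel: 19, source: south, tag: P, power: 11, mode: burst] — power = 11, hence Group B. [channel: 10, source: east, tag: S, power: 6, mode: burst] — power = 6, hence Group B.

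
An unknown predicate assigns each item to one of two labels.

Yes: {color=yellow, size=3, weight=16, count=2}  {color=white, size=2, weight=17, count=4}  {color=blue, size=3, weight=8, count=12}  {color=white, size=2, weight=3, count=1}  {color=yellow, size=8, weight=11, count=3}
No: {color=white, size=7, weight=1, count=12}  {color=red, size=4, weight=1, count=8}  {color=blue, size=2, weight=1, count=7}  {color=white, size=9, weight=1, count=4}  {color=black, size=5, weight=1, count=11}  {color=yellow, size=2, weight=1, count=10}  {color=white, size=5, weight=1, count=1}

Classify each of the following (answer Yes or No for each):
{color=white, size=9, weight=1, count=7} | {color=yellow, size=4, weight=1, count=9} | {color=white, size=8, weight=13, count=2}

No, No, Yes

The rule appears to be: weight ≥ 3.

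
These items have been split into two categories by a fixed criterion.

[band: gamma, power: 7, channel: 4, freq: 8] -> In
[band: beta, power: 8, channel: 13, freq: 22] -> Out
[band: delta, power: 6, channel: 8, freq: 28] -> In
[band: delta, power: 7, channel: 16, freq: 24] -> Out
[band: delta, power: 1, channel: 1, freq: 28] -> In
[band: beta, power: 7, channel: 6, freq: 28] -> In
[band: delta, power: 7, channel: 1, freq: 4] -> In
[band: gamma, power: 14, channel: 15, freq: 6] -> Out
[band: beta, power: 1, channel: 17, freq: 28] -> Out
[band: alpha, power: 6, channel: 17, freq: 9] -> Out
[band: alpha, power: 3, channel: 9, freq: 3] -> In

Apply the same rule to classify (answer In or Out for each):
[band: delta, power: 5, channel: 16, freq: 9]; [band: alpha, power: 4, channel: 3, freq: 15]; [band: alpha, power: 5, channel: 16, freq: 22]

The classifier is using: channel ≤ 9.
[band: delta, power: 5, channel: 16, freq: 9] — channel = 16, hence Out. [band: alpha, power: 4, channel: 3, freq: 15] — channel = 3, hence In. [band: alpha, power: 5, channel: 16, freq: 22] — channel = 16, hence Out.

Out, In, Out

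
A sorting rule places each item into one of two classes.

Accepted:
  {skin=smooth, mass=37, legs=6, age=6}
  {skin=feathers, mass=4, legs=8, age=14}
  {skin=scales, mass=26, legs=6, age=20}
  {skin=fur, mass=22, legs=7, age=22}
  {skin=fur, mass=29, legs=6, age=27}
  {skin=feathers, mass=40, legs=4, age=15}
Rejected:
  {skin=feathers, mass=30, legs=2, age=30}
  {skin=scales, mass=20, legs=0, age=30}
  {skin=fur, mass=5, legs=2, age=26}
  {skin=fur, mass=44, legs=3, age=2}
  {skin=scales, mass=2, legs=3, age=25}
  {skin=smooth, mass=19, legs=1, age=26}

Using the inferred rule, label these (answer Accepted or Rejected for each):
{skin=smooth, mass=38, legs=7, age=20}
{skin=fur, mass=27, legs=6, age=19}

Accepted, Accepted

The distinguishing property — legs ≥ 4 — holds for all the 'Accepted' cases and none of the 'Rejected' cases.
{skin=smooth, mass=38, legs=7, age=20} → legs = 7 → Accepted.
{skin=fur, mass=27, legs=6, age=19} → legs = 6 → Accepted.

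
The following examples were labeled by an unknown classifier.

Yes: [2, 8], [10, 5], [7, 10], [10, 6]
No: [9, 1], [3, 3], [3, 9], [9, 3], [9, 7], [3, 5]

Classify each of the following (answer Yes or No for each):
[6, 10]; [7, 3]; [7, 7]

Yes, No, No

The common property of the 'Yes' items is: product is even. No 'No' item has it.
[6, 10] → 6·10 = 60 → Yes. [7, 3] → 7·3 = 21 → No. [7, 7] → 7·7 = 49 → No.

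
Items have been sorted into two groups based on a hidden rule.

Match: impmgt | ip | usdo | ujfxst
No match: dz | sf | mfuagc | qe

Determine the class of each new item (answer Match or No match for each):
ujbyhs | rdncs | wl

Checking candidate rules against both groups, what survives is: starts with a vowel.
ujbyhs: Match (starts with 'u').
rdncs: No match (starts with 'r').
wl: No match (starts with 'w').

Match, No match, No match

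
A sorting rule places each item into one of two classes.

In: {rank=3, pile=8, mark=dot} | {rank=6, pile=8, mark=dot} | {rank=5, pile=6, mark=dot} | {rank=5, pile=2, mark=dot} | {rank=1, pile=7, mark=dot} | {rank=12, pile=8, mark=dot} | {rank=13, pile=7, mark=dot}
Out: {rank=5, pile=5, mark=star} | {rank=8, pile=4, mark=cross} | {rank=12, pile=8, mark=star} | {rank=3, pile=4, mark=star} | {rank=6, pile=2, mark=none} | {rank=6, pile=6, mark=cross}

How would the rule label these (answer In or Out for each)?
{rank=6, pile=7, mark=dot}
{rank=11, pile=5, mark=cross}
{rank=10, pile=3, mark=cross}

A rule that fits every label: mark is dot — true of each 'In' example, false of each 'Out' one.
{rank=6, pile=7, mark=dot}: mark is dot — meets the rule, so In. {rank=11, pile=5, mark=cross}: mark is cross — lacks this property, so Out. {rank=10, pile=3, mark=cross}: mark is cross — lacks this property, so Out.

In, Out, Out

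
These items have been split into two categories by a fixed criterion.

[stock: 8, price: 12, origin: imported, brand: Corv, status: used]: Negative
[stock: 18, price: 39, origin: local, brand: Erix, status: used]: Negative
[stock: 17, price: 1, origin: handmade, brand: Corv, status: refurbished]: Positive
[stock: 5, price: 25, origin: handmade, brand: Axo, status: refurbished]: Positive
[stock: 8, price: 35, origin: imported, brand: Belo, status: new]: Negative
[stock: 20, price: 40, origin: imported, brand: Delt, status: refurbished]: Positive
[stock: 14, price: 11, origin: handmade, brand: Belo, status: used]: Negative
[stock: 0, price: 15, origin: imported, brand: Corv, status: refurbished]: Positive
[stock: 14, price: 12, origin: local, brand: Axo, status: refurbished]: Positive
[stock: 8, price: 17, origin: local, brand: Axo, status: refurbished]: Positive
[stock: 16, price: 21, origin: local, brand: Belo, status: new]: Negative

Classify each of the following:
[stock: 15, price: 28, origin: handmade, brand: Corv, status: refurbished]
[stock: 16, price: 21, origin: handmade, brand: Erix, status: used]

Positive, Negative

The simplest hypothesis consistent with all the labels is: status is refurbished.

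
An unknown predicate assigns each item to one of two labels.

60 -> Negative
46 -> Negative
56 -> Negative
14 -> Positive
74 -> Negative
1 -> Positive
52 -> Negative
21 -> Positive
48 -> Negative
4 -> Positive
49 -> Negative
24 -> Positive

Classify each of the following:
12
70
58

Positive, Negative, Negative

Every 'Positive' example satisfies: at most 24. None of the 'Negative' examples do.
12 — 12 ≤ 24, hence Positive. 70 — 70 > 24, hence Negative. 58 — 58 > 24, hence Negative.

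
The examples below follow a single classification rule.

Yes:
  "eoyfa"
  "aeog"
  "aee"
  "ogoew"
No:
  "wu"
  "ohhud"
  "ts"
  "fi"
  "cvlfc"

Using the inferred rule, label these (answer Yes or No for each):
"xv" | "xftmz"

No, No

The distinguishing property — contains 'e' — holds for all the 'Yes' cases and none of the 'No' cases.
"xv": No (no 'e'). "xftmz": No (no 'e').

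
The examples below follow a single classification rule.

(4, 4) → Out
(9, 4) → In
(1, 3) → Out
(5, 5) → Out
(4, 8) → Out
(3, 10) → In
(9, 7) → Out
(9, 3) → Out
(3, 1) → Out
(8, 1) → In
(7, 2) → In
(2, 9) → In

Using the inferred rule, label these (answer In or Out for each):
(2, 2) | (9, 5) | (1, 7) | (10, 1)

Out, Out, Out, In

One predicate separates the groups cleanly: sum is odd.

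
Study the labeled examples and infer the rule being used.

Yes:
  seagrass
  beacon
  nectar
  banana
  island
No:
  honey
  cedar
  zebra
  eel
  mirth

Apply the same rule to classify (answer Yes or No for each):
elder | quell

No, No

The pattern is that an item is 'Yes' exactly when: even length.
No: elder, since length 5.
No: quell, since length 5.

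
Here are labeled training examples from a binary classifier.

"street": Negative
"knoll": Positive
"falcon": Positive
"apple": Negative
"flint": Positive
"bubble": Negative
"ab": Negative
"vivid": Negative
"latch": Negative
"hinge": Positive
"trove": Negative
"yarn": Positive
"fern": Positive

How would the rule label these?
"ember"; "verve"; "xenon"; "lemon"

The pattern is that an item is 'Positive' exactly when: contains 'n'.
"ember": Negative (no 'n').
"verve": Negative (no 'n').
"xenon": Positive (has 'n').
"lemon": Positive (has 'n').

Negative, Negative, Positive, Positive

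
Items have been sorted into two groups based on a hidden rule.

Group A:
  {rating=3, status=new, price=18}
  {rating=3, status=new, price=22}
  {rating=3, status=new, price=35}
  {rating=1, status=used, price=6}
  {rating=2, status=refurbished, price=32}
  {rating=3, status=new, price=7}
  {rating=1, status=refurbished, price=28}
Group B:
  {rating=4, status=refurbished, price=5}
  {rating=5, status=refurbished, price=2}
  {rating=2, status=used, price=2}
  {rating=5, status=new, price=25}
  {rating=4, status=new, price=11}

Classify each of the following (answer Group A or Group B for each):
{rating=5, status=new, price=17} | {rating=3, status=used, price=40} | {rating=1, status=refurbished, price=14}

Group B, Group A, Group A

The simplest hypothesis consistent with all the labels is: price ≥ 5 AND rating ≤ 3.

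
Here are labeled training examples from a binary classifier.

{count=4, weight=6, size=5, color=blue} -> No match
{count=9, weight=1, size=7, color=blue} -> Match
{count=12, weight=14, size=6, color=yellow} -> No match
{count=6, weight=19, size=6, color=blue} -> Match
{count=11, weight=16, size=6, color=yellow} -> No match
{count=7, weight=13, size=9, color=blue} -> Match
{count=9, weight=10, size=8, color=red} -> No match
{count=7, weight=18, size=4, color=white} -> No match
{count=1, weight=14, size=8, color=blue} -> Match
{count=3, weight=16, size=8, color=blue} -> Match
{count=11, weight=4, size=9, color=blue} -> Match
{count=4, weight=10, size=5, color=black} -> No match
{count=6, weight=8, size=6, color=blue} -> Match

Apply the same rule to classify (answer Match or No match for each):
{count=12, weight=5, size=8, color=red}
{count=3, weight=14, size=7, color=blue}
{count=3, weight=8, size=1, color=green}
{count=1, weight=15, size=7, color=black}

No match, Match, No match, No match

'Match' ⟺ color is blue AND size ≥ 6.
{count=12, weight=5, size=8, color=red} → color is red, size = 8 → No match. {count=3, weight=14, size=7, color=blue} → color is blue, size = 7 → Match. {count=3, weight=8, size=1, color=green} → color is green, size = 1 → No match. {count=1, weight=15, size=7, color=black} → color is black, size = 7 → No match.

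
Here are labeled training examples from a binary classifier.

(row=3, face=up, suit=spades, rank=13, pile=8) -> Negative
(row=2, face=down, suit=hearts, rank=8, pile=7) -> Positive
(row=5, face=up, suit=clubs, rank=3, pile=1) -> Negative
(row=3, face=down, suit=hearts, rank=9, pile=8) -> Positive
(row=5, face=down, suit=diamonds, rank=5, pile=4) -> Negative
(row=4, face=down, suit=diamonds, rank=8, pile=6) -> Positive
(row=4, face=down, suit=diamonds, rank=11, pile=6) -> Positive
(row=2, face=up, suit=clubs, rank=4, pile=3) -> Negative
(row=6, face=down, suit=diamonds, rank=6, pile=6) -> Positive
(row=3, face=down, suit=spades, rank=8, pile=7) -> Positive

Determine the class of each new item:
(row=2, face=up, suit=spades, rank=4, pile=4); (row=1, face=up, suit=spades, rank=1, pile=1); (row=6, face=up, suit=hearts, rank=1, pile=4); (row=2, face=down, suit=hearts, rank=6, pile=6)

The common property of the 'Positive' items is: face is down AND pile ≥ 6. No 'Negative' item has it.
(row=2, face=up, suit=spades, rank=4, pile=4) → face is up, pile = 4 → Negative. (row=1, face=up, suit=spades, rank=1, pile=1) → face is up, pile = 1 → Negative. (row=6, face=up, suit=hearts, rank=1, pile=4) → face is up, pile = 4 → Negative. (row=2, face=down, suit=hearts, rank=6, pile=6) → face is down, pile = 6 → Positive.

Negative, Negative, Negative, Positive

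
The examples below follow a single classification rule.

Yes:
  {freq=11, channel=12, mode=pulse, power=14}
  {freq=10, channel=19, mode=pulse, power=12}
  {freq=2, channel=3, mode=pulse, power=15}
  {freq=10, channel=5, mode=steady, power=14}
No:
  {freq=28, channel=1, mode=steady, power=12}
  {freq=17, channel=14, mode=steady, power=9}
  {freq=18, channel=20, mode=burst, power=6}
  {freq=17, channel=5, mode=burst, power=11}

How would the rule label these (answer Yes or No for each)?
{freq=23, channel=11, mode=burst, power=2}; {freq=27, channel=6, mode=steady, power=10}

'Yes' ⟺ freq ≤ 11.
{freq=23, channel=11, mode=burst, power=2}: freq = 23 — does not satisfy this, so No. {freq=27, channel=6, mode=steady, power=10}: freq = 27 — does not satisfy this, so No.

No, No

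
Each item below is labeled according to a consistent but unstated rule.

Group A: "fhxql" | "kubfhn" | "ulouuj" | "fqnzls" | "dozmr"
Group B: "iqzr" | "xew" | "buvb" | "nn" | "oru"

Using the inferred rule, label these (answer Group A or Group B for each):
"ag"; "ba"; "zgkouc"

Group B, Group B, Group A

The simplest hypothesis consistent with all the labels is: length ≥ 5.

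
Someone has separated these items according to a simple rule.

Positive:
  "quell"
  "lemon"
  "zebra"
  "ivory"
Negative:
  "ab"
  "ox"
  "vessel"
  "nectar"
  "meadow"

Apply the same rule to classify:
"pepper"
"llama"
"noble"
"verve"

Negative, Positive, Positive, Positive

The distinguishing property — odd length — holds for all the 'Positive' cases and none of the 'Negative' cases.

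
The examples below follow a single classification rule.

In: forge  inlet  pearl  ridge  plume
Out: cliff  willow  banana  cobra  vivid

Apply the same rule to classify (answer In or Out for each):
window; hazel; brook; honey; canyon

Out, In, Out, In, Out

'In' ⟺ contains 'e'.
window — no 'e', hence Out.
hazel — has 'e', hence In.
brook — no 'e', hence Out.
honey — has 'e', hence In.
canyon — no 'e', hence Out.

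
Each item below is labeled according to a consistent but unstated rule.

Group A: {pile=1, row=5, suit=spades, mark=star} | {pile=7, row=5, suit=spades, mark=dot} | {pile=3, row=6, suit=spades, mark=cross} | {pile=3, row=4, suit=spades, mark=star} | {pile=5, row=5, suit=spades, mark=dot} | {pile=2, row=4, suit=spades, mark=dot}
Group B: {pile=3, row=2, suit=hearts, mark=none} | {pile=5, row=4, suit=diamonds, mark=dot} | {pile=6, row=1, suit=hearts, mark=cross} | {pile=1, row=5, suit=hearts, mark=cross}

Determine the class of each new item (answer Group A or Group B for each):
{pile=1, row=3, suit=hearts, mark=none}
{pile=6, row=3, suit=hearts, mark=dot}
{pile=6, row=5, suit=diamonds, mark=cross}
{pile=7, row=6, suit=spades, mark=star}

Group B, Group B, Group B, Group A

'Group A' ⟺ suit is spades.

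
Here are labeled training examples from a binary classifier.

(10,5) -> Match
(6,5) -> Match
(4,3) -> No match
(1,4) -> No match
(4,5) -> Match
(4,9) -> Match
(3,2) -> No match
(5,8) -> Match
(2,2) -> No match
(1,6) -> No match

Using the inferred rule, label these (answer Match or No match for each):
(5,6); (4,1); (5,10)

The pattern is that an item is 'Match' exactly when: sum ≥ 9.
(5,6): 5+6 = 11, passes → Match.
(4,1): 4+1 = 5, doesn't qualify → No match.
(5,10): 5+10 = 15, passes → Match.

Match, No match, Match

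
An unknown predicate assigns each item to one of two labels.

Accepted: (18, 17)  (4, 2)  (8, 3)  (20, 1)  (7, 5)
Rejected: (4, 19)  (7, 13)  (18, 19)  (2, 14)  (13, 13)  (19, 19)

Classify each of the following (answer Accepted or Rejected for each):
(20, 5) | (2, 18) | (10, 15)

A rule that fits every label: first > second — true of each 'Accepted' example, false of each 'Rejected' one.
(20, 5): 20 > 5, satisfies this → Accepted. (2, 18): 2 < 18, fails this test → Rejected. (10, 15): 10 < 15, fails this test → Rejected.

Accepted, Rejected, Rejected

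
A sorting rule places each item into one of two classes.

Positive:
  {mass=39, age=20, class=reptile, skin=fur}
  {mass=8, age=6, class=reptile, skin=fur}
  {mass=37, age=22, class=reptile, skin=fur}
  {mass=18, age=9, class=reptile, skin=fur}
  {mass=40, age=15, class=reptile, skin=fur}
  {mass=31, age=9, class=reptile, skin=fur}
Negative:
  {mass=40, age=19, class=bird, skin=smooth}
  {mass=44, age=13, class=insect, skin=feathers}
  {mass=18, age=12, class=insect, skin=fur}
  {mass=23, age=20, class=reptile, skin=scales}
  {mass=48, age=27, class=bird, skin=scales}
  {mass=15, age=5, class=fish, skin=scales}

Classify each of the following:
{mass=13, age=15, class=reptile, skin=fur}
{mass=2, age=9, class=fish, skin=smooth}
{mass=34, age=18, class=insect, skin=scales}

Positive, Negative, Negative

One predicate separates the groups cleanly: class is reptile AND skin is fur.
{mass=13, age=15, class=reptile, skin=fur} → class is reptile, skin is fur → Positive.
{mass=2, age=9, class=fish, skin=smooth} → class is fish, skin is smooth → Negative.
{mass=34, age=18, class=insect, skin=scales} → class is insect, skin is scales → Negative.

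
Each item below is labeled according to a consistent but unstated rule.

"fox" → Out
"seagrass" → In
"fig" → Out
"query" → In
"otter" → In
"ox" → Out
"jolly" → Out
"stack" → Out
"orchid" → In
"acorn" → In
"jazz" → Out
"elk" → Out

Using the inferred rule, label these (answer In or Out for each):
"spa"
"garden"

The pattern is that an item is 'In' exactly when: contains 'r'.
"spa" → no 'r' → Out.
"garden" → has 'r' → In.

Out, In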